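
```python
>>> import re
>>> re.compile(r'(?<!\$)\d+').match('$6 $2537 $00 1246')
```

With `match`, the pattern is implicitly anchored at the beginning.
Here position 0 doesn't satisfy it, so the call returns None.

None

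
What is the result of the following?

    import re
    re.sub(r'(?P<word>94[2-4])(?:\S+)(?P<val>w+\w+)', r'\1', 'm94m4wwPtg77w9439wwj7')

'm94m4wwPtg77w943'

The pattern matches the literal '94', then a character in [2-4] (captured as 'word'); then one or more of a non-whitespace character (non-capturing group); then one or more of the literal 'w', then one or more of a word character (captured as 'val').
Matches: at [13:21] → '9439wwj7'.
Each match is replaced using the text its own group 1 captured.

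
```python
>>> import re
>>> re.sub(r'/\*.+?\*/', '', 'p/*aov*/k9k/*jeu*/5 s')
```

With the lazy modifier that quantifier settles for the fewest repetitions that let the rest of the pattern succeed (the atoms after it are unaffected and can still be greedy).
Matches: at [1:8] → '/*aov*/'; at [11:18] → '/*jeu*/'.
`sub` substitutes '' at each match site.

'pk9k5 s'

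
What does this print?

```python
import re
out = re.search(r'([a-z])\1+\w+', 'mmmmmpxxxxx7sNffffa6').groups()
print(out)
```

The backreference `\1` re-matches whatever the first group consumed, character for character.
`re.search` scans for the first position where the pattern succeeds.
The match spans [0:20] → 'mmmmmpxxxxx7sNffffa6'.
Captured: group 1 = 'm'.

('m',)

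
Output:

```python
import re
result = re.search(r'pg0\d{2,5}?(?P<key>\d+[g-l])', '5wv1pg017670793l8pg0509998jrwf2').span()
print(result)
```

(4, 16)

Pattern: the literal 'pg0', then 2 to 5 of a digit (lazy); then one or more of a digit, then a character in [g-l] (captured as 'key').
`re.search` tries every starting position until one works.
The match spans [4:16] → 'pg017670793l'.
Captured: group 1 = '670793l'.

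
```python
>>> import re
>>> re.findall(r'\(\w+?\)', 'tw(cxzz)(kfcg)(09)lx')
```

`findall` yields the raw match text (3 of them) because the pattern has no groups.

['(cxzz)', '(kfcg)', '(09)']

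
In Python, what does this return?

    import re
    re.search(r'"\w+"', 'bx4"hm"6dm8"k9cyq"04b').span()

(3, 7)

`re.search` scans for the first position where the pattern succeeds.
The match spans [3:7] → '"hm"'.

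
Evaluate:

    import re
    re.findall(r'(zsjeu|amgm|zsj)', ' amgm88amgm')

Because there's exactly one group, `findall` drops the full match and keeps group 1 from each hit.

['amgm', 'amgm']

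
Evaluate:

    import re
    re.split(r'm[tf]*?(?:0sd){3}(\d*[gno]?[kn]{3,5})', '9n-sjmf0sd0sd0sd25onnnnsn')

['9n-sj', '25onnnn', 'sn']

The pattern matches the literal 'm', then zero or more of one of [tf] (lazy), then the literal '0sd' repeated 3 times; then zero or more of a digit, then optionally one of [gno], then 3 to 5 of one of [kn] (captured).
Because the pattern has a capturing group, `split` also inserts each captured text between the pieces.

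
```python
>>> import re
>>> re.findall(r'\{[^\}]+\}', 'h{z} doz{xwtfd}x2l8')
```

With no groups in the pattern, `findall` gives back each whole match — 2 here.

['{z}', '{xwtfd}']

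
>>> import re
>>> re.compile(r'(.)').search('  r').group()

' '

This matches any character (captured).
`re.search` scans for the first position where the pattern succeeds.
The match spans [0:1] → ' '.
Captured: group 1 = ' '.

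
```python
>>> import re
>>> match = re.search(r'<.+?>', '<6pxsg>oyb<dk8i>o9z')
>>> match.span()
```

A non-greedy quantifier consumes as few characters as it can — just enough that the remainder of the pattern still matches from where it stops; whatever follows it matches normally.
The match spans [0:7] → '<6pxsg>'.

(0, 7)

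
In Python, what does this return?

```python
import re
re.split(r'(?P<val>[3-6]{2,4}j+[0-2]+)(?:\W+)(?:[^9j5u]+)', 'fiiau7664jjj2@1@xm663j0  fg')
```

['fiiau7', '664jjj2', 'j0  fg']

The group in the pattern means `split` returns the separators' captures alongside the pieces.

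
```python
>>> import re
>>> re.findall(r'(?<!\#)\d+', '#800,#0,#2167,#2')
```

['00', '167']

The negative lookaround is zero-width — it rules out positions where the adjacent text would match, without consuming anything.
Walking the string: at [2:4] → '00'; at [10:13] → '167'.
`findall` yields the raw match text (2 of them) because the pattern has no groups.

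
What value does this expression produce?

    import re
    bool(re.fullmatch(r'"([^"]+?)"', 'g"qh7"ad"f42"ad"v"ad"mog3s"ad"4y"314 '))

False

`fullmatch` succeeds only if the pattern covers the string from start to end.
Here the pattern can't cover the whole string, so the call returns None, and `bool(None)` is False.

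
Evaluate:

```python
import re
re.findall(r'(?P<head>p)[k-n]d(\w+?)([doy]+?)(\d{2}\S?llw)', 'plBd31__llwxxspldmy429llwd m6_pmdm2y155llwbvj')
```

Pattern: a literal 'p' (captured as 'head'); then a character in [k-n], then the literal 'd'; then one or more of a word character (lazy) (captured); then one or more of one of [doy] (lazy) (captured); then exactly 2 of a digit, then optionally a non-whitespace character, then the literal 'llw' (captured).
Walking the string: at [14:25] match 'pldmy429llw', groups = ('p', 'm', 'y', '429llw'); at [30:42] match 'pmdm2y155llw', groups = ('p', 'm2', 'y', '155llw').
With 4 capturing groups, `findall` returns a 4-tuple per match.

[('p', 'm', 'y', '429llw'), ('p', 'm2', 'y', '155llw')]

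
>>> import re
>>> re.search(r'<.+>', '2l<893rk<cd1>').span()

The match spans [2:13] → '<893rk<cd1>'.

(2, 13)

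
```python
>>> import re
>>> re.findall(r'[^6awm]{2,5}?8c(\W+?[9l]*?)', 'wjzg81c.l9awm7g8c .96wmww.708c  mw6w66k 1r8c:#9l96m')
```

[' ', ' ', ':']

The pattern matches 2 to 5 of any character except [6awm] (lazy), then the literal '8c'; then one or more of a non-word character (lazy), then zero or more of one of [9l] (lazy) (captured).
One capturing group, so `findall` returns just the captured substring from each match — 3 in all.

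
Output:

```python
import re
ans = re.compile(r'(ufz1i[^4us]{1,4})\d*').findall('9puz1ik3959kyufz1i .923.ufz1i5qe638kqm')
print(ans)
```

['ufz1i .92', 'ufz1i5qe6']

The pattern matches the literal 'uf', then the literal 'z1i', then 1 to 4 of any character except [4us] (captured); then zero or more of a digit.
Walking the string: at [13:23] match 'ufz1i .923', group 1 = 'ufz1i .92'; at [24:35] match 'ufz1i5qe638', group 1 = 'ufz1i5qe6'.
With a single group, `findall` returns only what that group captured — 2 items.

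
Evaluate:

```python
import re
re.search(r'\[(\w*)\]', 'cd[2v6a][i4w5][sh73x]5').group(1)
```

'2v6a'

`search` walks the string left to right and returns the first match it finds.
The match spans [2:8] → '[2v6a]'.
Captured: group 1 = '2v6a'.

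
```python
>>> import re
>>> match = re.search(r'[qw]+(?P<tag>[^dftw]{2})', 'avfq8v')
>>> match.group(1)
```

'8v'

Pattern: one or more of one of [qw]; then exactly 2 of any character except [dftw] (captured as 'tag').
`search` walks the string left to right and returns the first match it finds.
The match spans [3:6] → 'q8v'.
Captured: group 1 = '8v'.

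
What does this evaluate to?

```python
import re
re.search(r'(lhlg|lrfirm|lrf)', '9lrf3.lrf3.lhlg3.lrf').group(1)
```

`search` walks the string left to right and returns the first match it finds.
The match spans [1:4] → 'lrf'.
Captured: group 1 = 'lrf'.

'lrf'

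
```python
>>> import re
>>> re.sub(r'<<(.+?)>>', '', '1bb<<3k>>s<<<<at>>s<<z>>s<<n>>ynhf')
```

'1bbsssynhf'

With the lazy modifier that quantifier settles for the fewest repetitions that let the rest of the pattern succeed (the atoms after it are unaffected and can still be greedy).
Matches: at [3:9] → '<<3k>>'; at [10:18] → '<<<<at>>'; at [19:24] → '<<z>>'; at [25:30] → '<<n>>'.
Every occurrence is swapped for ''.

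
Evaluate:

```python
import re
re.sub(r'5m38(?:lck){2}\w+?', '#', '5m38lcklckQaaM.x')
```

'#aaM.x'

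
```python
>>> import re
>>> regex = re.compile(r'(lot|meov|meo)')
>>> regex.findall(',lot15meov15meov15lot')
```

['lot', 'meov', 'meov', 'lot']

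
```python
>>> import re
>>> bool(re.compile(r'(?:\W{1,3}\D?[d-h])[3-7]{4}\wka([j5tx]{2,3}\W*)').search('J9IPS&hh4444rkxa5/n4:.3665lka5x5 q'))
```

Pattern: 1 to 3 of a non-word character, then optionally a non-digit, then a character in [d-h] (non-capturing group); then exactly 4 of a character in [3-7], then a word character, then the literal 'ka'; then 2 to 3 of one of [j5tx], then zero or more of a non-word character (captured).
Unlike `match`, `search` isn't anchored — it looks for the pattern anywhere in the string.
Here nothing in the string fits, so the call returns None, and `bool(None)` is False.

False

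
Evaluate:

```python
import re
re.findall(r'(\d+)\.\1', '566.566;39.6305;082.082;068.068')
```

['566', '082', '068']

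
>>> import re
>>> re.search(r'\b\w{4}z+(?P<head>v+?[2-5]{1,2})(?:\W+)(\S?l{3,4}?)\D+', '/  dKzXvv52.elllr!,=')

Pattern: a word boundary (`\b`, zero-width); then exactly 4 of a word character, then one or more of a literal 'z'; then one or more of a literal 'v' (lazy), then 1 to 2 of a character in [2-5] (captured as 'head'); then one or more of a non-word character (non-capturing group); then optionally a non-whitespace character, then 3 to 4 of a literal 'l' (lazy) (captured); then one or more of a non-digit.
Unlike `match`, `search` isn't anchored — it looks for the pattern anywhere in the string.
Here no position works, so the call returns None.

None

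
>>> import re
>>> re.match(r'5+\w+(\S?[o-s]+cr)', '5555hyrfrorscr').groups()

('scr',)

The pattern matches one or more of a literal '5', then one or more of a word character; then optionally a non-whitespace character, then one or more of a character in [o-s], then the literal 'cr' (captured).
With `match`, the pattern is implicitly anchored at the beginning.
The match spans [0:14] → '5555hyrfrorscr'.
Captured: group 1 = 'scr'.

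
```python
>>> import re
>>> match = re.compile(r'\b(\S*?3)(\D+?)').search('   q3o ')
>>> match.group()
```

This matches a word boundary (`\b`, zero-width); then zero or more of a non-whitespace character (lazy), then a literal '3' (captured); then one or more of a non-digit (lazy) (captured).
The `?` after the quantifier makes it lazy — it takes as little as possible before letting the rest of the pattern try.
`search` walks the string left to right and returns the first match it finds.
The match spans [3:6] → 'q3o'.
Captured: group 1 = 'q3', group 2 = 'o'.

'q3o'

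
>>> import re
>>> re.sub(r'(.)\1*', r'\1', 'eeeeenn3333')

`\1` is not a pattern — it's the concrete string captured by group 1, re-applied verbatim.
Matches: at [0:5] → 'eeeee'; at [5:7] → 'nn'; at [7:11] → '3333'.
Each match is replaced using the text its own group 1 captured.

'en3'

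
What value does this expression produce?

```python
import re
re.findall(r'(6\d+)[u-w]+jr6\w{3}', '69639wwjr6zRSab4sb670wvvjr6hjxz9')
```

['69639', '670']

The pattern matches the literal '6', then one or more of a digit (captured); then one or more of a character in [u-w], then the literal 'jr6', then exactly 3 of a word character.
Scanning left to right: at [0:13] match '69639wwjr6zRS', group 1 = '69639'; at [18:30] match '670wvvjr6hjx', group 1 = '670'.
Because there's exactly one group, `findall` drops the full match and keeps group 1 from each hit.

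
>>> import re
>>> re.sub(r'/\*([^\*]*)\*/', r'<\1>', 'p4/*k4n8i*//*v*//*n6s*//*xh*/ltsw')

`\1` in the replacement pulls in group 1's text for each match.

'p4<k4n8i><v><n6s><xh>ltsw'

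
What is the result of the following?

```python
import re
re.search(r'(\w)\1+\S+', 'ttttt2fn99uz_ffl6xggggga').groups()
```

`\1` is not a pattern — it's the concrete string captured by group 1, re-applied verbatim.
`re.search` tries every starting position until one works.
The match spans [0:24] → 'ttttt2fn99uz_ffl6xggggga'.
Captured: group 1 = 't'.

('t',)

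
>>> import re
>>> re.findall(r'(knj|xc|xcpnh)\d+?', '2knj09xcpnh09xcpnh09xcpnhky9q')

['knj', 'xcpnh', 'xcpnh']

Walking the string: at [1:5] match 'knj0', group 1 = 'knj'; at [6:12] match 'xcpnh0', group 1 = 'xcpnh'; at [13:19] match 'xcpnh0', group 1 = 'xcpnh'.
Because there's exactly one group, `findall` drops the full match and keeps group 1 from each hit.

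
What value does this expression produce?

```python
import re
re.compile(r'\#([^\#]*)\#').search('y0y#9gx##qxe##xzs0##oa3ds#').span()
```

(3, 8)

`re.search` tries every starting position until one works.
The match spans [3:8] → '#9gx#'.
Captured: group 1 = '9gx'.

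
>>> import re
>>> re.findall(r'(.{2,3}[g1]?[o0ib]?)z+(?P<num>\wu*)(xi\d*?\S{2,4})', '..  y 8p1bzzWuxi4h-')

[(' 8p1b', 'Wu', 'xi4h-')]

Pattern: 2 to 3 of any character, then optionally one of [g1], then optionally one of [o0ib] (captured); then one or more of a literal 'z'; then a word character, then zero or more of a literal 'u' (captured as 'num'); then the literal 'xi', then zero or more of a digit (lazy), then 2 to 4 of a non-whitespace character (captured).
Walking the string: at [5:19] match ' 8p1bzzWuxi4h-', groups = (' 8p1b', 'Wu', 'xi4h-').
3 groups means the one result is a tuple of 3 captured strings — 1 here.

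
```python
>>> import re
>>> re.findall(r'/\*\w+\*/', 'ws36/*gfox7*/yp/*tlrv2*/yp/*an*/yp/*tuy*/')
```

['/*gfox7*/', '/*tlrv2*/', '/*an*/', '/*tuy*/']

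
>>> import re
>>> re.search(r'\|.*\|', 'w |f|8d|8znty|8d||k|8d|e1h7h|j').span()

`re.search` scans for the first position where the pattern succeeds.
The match spans [2:29] → '|f|8d|8znty|8d||k|8d|e1h7h|'.

(2, 29)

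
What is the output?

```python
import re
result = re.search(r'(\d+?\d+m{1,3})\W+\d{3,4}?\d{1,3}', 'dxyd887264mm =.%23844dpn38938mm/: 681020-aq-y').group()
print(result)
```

This matches one or more of a digit (lazy), then one or more of a digit, then 1 to 3 of a literal 'm' (captured); then one or more of a non-word character, then 3 to 4 of a digit (lazy), then 1 to 3 of a digit.
`search` walks the string left to right and returns the first match it finds.
The match spans [4:21] → '887264mm =.%23844'.
Captured: group 1 = '887264mm'.

887264mm =.%23844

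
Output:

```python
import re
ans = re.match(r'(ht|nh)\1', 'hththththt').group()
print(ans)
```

htht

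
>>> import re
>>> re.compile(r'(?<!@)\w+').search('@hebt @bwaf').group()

'ebt'

`(?!…)`/`(?<!…)` only lets a position through if the neighbouring text does NOT match; no characters are consumed.
The match spans [2:5] → 'ebt'.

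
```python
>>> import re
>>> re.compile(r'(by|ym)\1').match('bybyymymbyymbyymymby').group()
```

'byby'

The backreference `\1` re-matches whatever the first group consumed, character for character.
`re.match` only tries the pattern at the start of the string.
The match spans [0:4] → 'byby'.
Captured: group 1 = 'by'.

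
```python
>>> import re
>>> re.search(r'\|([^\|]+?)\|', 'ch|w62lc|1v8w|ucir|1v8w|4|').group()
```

`re.search` scans for the first position where the pattern succeeds.
The match spans [2:9] → '|w62lc|'.
Captured: group 1 = 'w62lc'.

'|w62lc|'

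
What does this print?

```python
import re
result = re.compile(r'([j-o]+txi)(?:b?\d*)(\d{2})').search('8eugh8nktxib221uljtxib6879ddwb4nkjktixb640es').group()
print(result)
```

nktxib221

This matches one or more of a character in [j-o], then the literal 'txi' (captured); then optionally the literal 'b', then zero or more of a digit (non-capturing group); then exactly 2 of a digit (captured).
Unlike `match`, `search` isn't anchored — it looks for the pattern anywhere in the string.
The match spans [6:15] → 'nktxib221'.
Captured: group 1 = 'nktxi', group 2 = '21'.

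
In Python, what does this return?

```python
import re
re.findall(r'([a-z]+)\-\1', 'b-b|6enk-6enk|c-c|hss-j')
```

`\1` has to match the exact text group 1 already captured.
Matches: at [0:3] match 'b-b', group 1 = 'b'; at [14:17] match 'c-c', group 1 = 'c'.
Because there's exactly one group, `findall` drops the full match and keeps group 1 from each hit.

['b', 'c']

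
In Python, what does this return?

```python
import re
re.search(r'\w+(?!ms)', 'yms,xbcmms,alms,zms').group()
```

'yms'

Because the assertion is negative and zero-width, positions next to the forbidden text are skipped.
The match spans [0:3] → 'yms'.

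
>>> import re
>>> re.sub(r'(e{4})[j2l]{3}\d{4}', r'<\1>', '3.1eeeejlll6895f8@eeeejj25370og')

'3.1eeeejlll6895f8@<eeee>og'

This matches exactly 4 of a literal 'e' (captured); then exactly 3 of one of [j2l], then exactly 4 of a digit.
Matches: at [18:29] → 'eeeejj25370'.
Each match is replaced using the text its own group 1 captured.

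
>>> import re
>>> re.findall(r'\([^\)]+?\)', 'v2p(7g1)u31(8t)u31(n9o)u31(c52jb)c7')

Walking the string: at [3:8] → '(7g1)'; at [11:15] → '(8t)'; at [18:23] → '(n9o)'; at [26:33] → '(c52jb)'.
No capturing groups, so `findall` returns the 4 full match strings.

['(7g1)', '(8t)', '(n9o)', '(c52jb)']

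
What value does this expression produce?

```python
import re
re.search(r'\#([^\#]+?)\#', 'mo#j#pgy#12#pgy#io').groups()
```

('j',)

The match spans [2:5] → '#j#'.
Captured: group 1 = 'j'.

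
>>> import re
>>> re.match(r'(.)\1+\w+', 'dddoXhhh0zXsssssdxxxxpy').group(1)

'd'

A backreference is literal: `\1` must see the identical characters the first group matched.
With `match`, the pattern is implicitly anchored at the beginning.
The match spans [0:23] → 'dddoXhhh0zXsssssdxxxxpy'.
Captured: group 1 = 'd'.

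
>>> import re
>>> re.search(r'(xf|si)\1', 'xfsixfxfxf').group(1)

A backreference is literal: `\1` must see the identical characters the first group matched.
`re.search` scans for the first position where the pattern succeeds.
The match spans [4:8] → 'xfxf'.
Captured: group 1 = 'xf'.

'xf'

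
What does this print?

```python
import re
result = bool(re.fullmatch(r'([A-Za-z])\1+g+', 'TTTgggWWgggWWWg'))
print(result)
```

After group 1 captures some text, `\1` only succeeds where that same text appears again.
`fullmatch` succeeds only if the pattern covers the string from start to end.
Here the pattern can't cover the whole string, so the call returns None, and `bool(None)` is False.

False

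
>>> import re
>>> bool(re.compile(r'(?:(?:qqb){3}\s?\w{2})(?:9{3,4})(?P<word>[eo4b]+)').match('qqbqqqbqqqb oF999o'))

False

Pattern: the literal 'qqb' repeated 3 times, then optionally whitespace, then exactly 2 of a word character (non-capturing group); then 3 to 4 of a literal '9' (non-capturing group); then one or more of one of [eo4b] (captured as 'word').
With `match`, the pattern is implicitly anchored at the beginning.
Here position 0 doesn't satisfy it, so the call returns None, and `bool(None)` is False.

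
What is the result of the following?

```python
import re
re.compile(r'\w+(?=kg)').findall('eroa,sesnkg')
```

The positive lookaround only admits positions where the adjacent text matches; those characters stay outside the span.
Since nothing is captured, `findall` lists the 1 matched substring directly.

['sesn']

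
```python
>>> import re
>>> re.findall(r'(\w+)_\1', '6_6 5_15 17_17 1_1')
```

['6', '17', '1']

`\1` has to match the exact text group 1 already captured.
Walking the string: at [0:3] match '6_6', group 1 = '6'; at [9:14] match '17_17', group 1 = '17'; at [15:18] match '1_1', group 1 = '1'.
With a single group, `findall` returns only what that group captured — 3 items.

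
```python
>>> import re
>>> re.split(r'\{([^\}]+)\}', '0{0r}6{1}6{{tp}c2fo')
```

['0', '0r', '6', '1', '6', '{tp', 'c2fo']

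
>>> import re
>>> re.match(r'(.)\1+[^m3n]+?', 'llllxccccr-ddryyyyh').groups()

('l',)

`\1` has to match the exact text group 1 already captured.
`re.match` only tries the pattern at the start of the string.
The match spans [0:5] → 'llllx'.
Captured: group 1 = 'l'.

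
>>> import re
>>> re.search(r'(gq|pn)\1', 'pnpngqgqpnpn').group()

'pnpn'

A backreference is literal: `\1` must see the identical characters the first group matched.
`search` walks the string left to right and returns the first match it finds.
The match spans [0:4] → 'pnpn'.
Captured: group 1 = 'pn'.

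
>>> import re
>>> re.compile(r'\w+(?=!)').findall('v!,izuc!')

The `(?=…)`/`(?<=…)` assertion just peeks at neighbouring text; it doesn't advance the match position.
Scanning left to right: at [0:1] → 'v'; at [3:7] → 'izuc'.
No capturing groups, so `findall` returns the 2 full match strings.

['v', 'izuc']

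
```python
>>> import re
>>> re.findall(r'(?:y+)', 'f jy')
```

['y']

With no groups in the pattern, `findall` gives back each whole match — 1 here.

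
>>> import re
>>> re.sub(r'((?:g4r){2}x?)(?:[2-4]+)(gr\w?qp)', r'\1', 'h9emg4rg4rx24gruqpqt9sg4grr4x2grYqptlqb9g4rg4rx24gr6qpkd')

'h9emg4rg4rxqt9sg4grr4x2grYqptlqb9g4rg4rxkd'

Pattern: the literal 'g4r' repeated 2 times, then optionally a literal 'x' (captured); then one or more of a character in [2-4] (non-capturing group); then the literal 'gr', then optionally a word character, then the literal 'qp' (captured).
Matches: at [4:18] → 'g4rg4rx24gruqp'; at [40:54] → 'g4rg4rx24gr6qp'.
The replacement refers to a captured group, so each match is rewritten using its own captured text.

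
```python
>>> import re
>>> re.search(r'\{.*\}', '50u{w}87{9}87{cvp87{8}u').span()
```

(3, 22)

The match spans [3:22] → '{w}87{9}87{cvp87{8}'.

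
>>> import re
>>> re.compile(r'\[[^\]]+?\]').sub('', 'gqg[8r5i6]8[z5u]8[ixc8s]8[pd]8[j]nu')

'gqg8888nu'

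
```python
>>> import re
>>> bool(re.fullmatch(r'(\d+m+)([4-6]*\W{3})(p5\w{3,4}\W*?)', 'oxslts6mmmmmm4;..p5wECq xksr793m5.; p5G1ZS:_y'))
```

False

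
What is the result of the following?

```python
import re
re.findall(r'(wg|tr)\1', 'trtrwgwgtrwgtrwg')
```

The backreference `\1` re-matches whatever the first group consumed, character for character.
With a single group, `findall` returns only what that group captured — 2 items.

['tr', 'wg']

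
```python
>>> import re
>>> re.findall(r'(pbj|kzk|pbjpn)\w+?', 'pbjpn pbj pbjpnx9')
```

Alternation tries branches left to right and keeps the first one that lets the overall match succeed at that position.
Walking the string: at [0:4] match 'pbjp', group 1 = 'pbj'; at [10:14] match 'pbjp', group 1 = 'pbj'.
With a single group, `findall` returns only what that group captured — 2 items.

['pbj', 'pbj']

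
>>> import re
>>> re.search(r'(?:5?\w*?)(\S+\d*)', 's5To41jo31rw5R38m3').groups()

('s5To41jo31rw5R38m3',)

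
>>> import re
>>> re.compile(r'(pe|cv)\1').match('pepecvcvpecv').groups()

After group 1 captures some text, `\1` only succeeds where that same text appears again.
`match` is anchored at position 0; if the pattern doesn't fit there, it returns None.
The match spans [0:4] → 'pepe'.
Captured: group 1 = 'pe'.

('pe',)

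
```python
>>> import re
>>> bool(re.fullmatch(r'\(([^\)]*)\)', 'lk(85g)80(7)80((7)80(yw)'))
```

For `fullmatch`, every character of the input must be accounted for by the pattern.
Here there's no way to consume every character, so the call returns None, and `bool(None)` is False.

False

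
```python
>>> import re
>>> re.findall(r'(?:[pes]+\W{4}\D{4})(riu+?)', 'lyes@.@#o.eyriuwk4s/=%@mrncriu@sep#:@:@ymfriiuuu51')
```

Pattern: one or more of one of [pes], then exactly 4 of a non-word character, then exactly 4 of a non-digit (non-capturing group); then the literal 'ri', then one or more of a literal 'u' (lazy) (captured).
Matches: at [2:15] match 'es@.@#o.eyriu', group 1 = 'riu'; at [18:30] match 's/=%@mrncriu', group 1 = 'riu'.
`findall` collects group 1 from each match (2 total).

['riu', 'riu']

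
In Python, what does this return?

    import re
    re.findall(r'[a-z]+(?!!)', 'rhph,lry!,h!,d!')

['rhph', 'lr']

`(?!…)`/`(?<!…)` only lets a position through if the neighbouring text does NOT match; no characters are consumed.
`findall` yields the raw match text (2 of them) because the pattern has no groups.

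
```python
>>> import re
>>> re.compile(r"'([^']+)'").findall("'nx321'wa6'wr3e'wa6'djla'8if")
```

['nx321', 'wr3e', 'djla']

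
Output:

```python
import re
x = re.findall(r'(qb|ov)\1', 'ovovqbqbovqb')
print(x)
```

['ov', 'qb']

The backreference `\1` re-matches whatever the first group consumed, character for character.
One capturing group, so `findall` returns just the captured substring from each match — 2 in all.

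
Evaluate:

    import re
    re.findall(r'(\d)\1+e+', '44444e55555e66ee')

A backreference is literal: `\1` must see the identical characters the first group matched.
Walking the string: at [0:6] match '44444e', group 1 = '4'; at [6:12] match '55555e', group 1 = '5'; at [12:16] match '66ee', group 1 = '6'.
Because there's exactly one group, `findall` drops the full match and keeps group 1 from each hit.

['4', '5', '6']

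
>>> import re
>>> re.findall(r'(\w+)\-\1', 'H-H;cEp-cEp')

`\1` has to match the exact text group 1 already captured.
Scanning left to right: at [0:3] match 'H-H', group 1 = 'H'; at [4:11] match 'cEp-cEp', group 1 = 'cEp'.
Because there's exactly one group, `findall` drops the full match and keeps group 1 from each hit.

['H', 'cEp']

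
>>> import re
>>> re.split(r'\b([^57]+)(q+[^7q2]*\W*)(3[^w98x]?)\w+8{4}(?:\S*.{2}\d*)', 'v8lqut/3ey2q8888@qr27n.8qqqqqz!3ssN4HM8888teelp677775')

['', 'v8l', 'qut/', '3e', '']

Pattern: a word boundary (`\b`, zero-width); then one or more of any character except [57] (captured); then one or more of a literal 'q', then zero or more of any character except [7q2], then zero or more of a non-word character (captured); then the literal '3', then optionally any character except [w98x] (captured); then one or more of a word character, then exactly 4 of the literal '8'; then zero or more of a non-whitespace character, then exactly 2 of any character, then zero or more of a digit (non-capturing group).
Matches to split on: at [0:53] → 'v8lqut/3ey2q8888@qr27n.8qqqqqz!3ssN4HM8888teelp677775'.
Because the pattern has a capturing group, `split` also inserts each captured text between the pieces.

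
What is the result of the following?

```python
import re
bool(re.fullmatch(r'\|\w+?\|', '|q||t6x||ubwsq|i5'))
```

`re.fullmatch` is like wrapping the pattern in `^…$` (in single-line mode).
Here the pattern can't cover the whole string, so the call returns None, and `bool(None)` is False.

False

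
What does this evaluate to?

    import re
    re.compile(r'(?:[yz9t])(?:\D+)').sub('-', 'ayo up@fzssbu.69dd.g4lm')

Pattern: one of [yz9t] (non-capturing group); then one or more of a non-digit (non-capturing group).
`sub` substitutes '-' at each match site.

'a-6-4lm'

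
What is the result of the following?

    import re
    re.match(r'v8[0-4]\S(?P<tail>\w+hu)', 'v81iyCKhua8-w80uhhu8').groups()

The pattern matches the literal 'v8', then a character in [0-4], then a non-whitespace character; then one or more of a word character, then the literal 'hu' (captured as 'tail').
`re.match` only tries the pattern at the start of the string.
The match spans [0:9] → 'v81iyCKhu'.
Captured: group 1 = 'yCKhu'.

('yCKhu',)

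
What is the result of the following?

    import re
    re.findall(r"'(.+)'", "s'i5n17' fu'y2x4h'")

Matches: at [1:18] match "'i5n17' fu'y2x4h'", group 1 = "i5n17' fu'y2x4h".
With a single group, `findall` returns only what that group captured — 1 item.

["i5n17' fu'y2x4h"]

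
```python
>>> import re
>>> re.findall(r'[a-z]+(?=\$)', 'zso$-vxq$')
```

Lookahead/lookbehind check context without consuming it, so the matched span excludes the asserted characters.
Matches: at [0:3] → 'zso'; at [5:8] → 'vxq'.
`findall` yields the raw match text (2 of them) because the pattern has no groups.

['zso', 'vxq']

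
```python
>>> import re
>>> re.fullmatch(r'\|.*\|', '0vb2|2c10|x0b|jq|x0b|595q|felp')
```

`fullmatch` succeeds only if the pattern covers the string from start to end.
Here the string isn't matched end-to-end, so the call returns None.

None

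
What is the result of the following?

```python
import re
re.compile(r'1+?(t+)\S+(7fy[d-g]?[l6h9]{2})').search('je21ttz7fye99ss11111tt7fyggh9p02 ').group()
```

'1ttz7fye99'

Pattern: one or more of a literal '1' (lazy); then one or more of a literal 't' (captured); then one or more of a non-whitespace character; then the literal '7fy', then optionally a character in [d-g], then exactly 2 of one of [l6h9] (captured).
Unlike `match`, `search` isn't anchored — it looks for the pattern anywhere in the string.
The match spans [3:13] → '1ttz7fye99'.
Captured: group 1 = 'tt', group 2 = '7fye99'.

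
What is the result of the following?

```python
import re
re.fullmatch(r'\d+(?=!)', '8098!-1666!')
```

For `fullmatch`, every character of the input must be accounted for by the pattern.
Here there's no way to consume every character, so the call returns None.

None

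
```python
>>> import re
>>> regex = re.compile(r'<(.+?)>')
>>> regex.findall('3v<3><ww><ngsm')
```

Matches: at [2:5] match '<3>', group 1 = '3'; at [5:9] match '<ww>', group 1 = 'ww'.
`findall` collects group 1 from each match (2 total).

['3', 'ww']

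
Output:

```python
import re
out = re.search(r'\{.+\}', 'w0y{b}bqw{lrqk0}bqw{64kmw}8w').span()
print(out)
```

(3, 26)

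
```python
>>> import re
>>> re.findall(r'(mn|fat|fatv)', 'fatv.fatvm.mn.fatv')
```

['fat', 'fat', 'mn', 'fat']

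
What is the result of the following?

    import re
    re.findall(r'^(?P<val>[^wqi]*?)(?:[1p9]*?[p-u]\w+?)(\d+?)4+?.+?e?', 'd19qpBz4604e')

[('d', '460')]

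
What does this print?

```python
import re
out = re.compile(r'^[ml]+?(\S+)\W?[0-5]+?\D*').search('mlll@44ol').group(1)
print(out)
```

This matches anchored at the start of the string; then one or more of one of [ml] (lazy); then one or more of a non-whitespace character (captured); then optionally a non-word character, then one or more of a character in [0-5] (lazy), then zero or more of a non-digit.
A `+?`/`*?`/`{m,n}?` starts at its minimum and grows only as far as needed for what follows to match.
`re.search` tries every starting position until one works.
The match spans [0:9] → 'mlll@44ol'.
Captured: group 1 = 'lll@4'.

lll@4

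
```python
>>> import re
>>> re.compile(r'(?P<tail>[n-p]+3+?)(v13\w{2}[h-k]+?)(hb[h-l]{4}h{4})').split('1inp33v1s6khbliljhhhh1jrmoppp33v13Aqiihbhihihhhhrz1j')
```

['1inp33v1s6khbliljhhhh1jrm', 'oppp33', 'v13Aqii', 'hbhihihhhh', 'rz1j']

This matches one or more of a character in [n-p], then one or more of the literal '3' (lazy) (captured as 'tail'); then the literal 'v13', then exactly 2 of a word character, then one or more of a character in [h-k] (lazy) (captured); then the literal 'hb', then exactly 4 of a character in [h-l], then exactly 4 of the literal 'h' (captured).
Matches to split on: at [25:48] → 'oppp33v13Aqiihbhihihhhh'.
`re.split` interleaves the captured-group text with the surrounding fragments.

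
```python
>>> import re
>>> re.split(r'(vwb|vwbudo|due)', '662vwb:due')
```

Matches to split on: at [3:6] → 'vwb'; at [7:10] → 'due'.
With a capturing group present, the delimiter's captured portion is kept in the result list.

['662', 'vwb', ':', 'due', '']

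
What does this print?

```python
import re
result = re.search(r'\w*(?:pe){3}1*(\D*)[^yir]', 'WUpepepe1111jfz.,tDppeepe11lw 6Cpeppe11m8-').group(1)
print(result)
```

The match spans [0:26] → 'WUpepepe1111jfz.,tDppeepe1'.
Captured: group 1 = 'jfz.,tDppeepe'.

jfz.,tDppeepe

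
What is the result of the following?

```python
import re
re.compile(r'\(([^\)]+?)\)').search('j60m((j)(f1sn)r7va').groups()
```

('(j',)

The match spans [4:8] → '((j)'.
Captured: group 1 = '(j'.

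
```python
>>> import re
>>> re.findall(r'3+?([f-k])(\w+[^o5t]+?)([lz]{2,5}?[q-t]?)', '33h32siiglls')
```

[('h', '32siig', 'lls')]

The pattern matches one or more of a literal '3' (lazy); then a character in [f-k] (captured); then one or more of a word character, then one or more of any character except [o5t] (lazy) (captured); then 2 to 5 of one of [lz] (lazy), then optionally a character in [q-t] (captured).
3 groups means the one result is a tuple of 3 captured strings — 1 here.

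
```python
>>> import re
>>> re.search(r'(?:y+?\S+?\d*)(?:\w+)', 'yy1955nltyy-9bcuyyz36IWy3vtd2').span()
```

Pattern: one or more of the literal 'y' (lazy), then one or more of a non-whitespace character (lazy), then zero or more of a digit (non-capturing group); then one or more of a word character (non-capturing group).
The `?` after the quantifier makes it lazy — it takes as little as possible before letting the rest of the pattern try.
`search` walks the string left to right and returns the first match it finds.
The match spans [0:11] → 'yy1955nltyy'.

(0, 11)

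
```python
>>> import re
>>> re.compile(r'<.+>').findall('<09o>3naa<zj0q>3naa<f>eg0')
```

['<09o>3naa<zj0q>3naa<f>']

Since nothing is captured, `findall` lists the 1 matched substring directly.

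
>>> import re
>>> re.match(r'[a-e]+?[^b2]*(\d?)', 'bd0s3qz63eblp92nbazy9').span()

(0, 10)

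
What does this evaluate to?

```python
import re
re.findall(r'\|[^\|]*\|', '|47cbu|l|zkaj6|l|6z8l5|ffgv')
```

['|47cbu|', '|zkaj6|', '|6z8l5|']

Walking the string: at [0:7] → '|47cbu|'; at [8:15] → '|zkaj6|'; at [16:23] → '|6z8l5|'.
No capturing groups, so `findall` returns the 3 full match strings.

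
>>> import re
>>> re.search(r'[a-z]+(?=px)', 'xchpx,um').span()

(0, 3)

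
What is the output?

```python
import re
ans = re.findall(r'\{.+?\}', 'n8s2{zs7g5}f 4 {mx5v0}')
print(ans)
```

Scanning left to right: at [4:11] → '{zs7g5}'; at [15:22] → '{mx5v0}'.
`findall` yields the raw match text (2 of them) because the pattern has no groups.

['{zs7g5}', '{mx5v0}']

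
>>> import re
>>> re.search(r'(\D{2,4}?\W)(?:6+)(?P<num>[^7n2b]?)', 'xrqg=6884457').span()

This matches 2 to 4 of a non-digit (lazy), then a non-word character (captured); then one or more of a literal '6' (non-capturing group); then optionally any character except [7n2b] (captured as 'num').
`re.search` scans for the first position where the pattern succeeds.
The match spans [0:7] → 'xrqg=68'.
Captured: group 1 = 'xrqg=', group 2 = '8'.

(0, 7)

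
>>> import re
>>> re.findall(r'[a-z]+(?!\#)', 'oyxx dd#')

The negative lookaround is zero-width — it rules out positions where the adjacent text would match, without consuming anything.
`findall` yields the raw match text (2 of them) because the pattern has no groups.

['oyxx', 'd']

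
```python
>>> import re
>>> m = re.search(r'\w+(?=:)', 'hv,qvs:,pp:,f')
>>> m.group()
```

'qvs'

The lookaround is zero-width — it requires the adjacent text to match without consuming it, so the asserted text isn't part of the match.
The match spans [3:6] → 'qvs'.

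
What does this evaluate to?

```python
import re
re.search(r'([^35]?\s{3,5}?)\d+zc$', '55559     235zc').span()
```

The pattern matches optionally any character except [35], then 3 to 5 of whitespace (lazy) (captured); then one or more of a digit, then the literal 'zc'; then anchored at the end.
The match spans [4:15] → '9     235zc'.

(4, 15)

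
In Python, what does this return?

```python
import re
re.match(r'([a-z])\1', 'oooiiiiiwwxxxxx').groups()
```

('o',)

`\1` is not a pattern — it's the concrete string captured by group 1, re-applied verbatim.
`match` is anchored at position 0; if the pattern doesn't fit there, it returns None.
The match spans [0:2] → 'oo'.
Captured: group 1 = 'o'.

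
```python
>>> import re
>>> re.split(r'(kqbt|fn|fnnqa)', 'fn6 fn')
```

Matches to split on: at [0:2] → 'fn'; at [4:6] → 'fn'.
Because the pattern has a capturing group, `split` also inserts each captured text between the pieces.

['', 'fn', '6 ', 'fn', '']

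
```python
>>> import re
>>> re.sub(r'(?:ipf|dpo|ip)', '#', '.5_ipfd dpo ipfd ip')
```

Branches in `(...|...)` are attempted left-to-right; the first branch that allows the whole pattern to succeed is taken.
Matches: at [3:6] → 'ipf'; at [8:11] → 'dpo'; at [12:15] → 'ipf'; at [17:19] → 'ip'.
Each match is replaced by '#'.

'.5_#d # #d #'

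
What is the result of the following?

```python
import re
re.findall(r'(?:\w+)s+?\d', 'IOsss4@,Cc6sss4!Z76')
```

['IOsss4', 'Cc6sss4']

The pattern matches one or more of a word character (non-capturing group); then one or more of the literal 's' (lazy), then a digit.
Walking the string: at [0:6] → 'IOsss4'; at [8:15] → 'Cc6sss4'.
Since nothing is captured, `findall` lists the 2 matched substrings directly.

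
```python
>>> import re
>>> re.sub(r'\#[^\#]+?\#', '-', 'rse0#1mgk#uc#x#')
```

'rse0-uc-'

Matches: at [4:10] → '#1mgk#'; at [12:15] → '#x#'.
`sub` substitutes '-' at each match site.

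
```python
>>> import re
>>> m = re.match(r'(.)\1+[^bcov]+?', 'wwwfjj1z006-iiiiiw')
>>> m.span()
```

`re.match` only tries the pattern at the start of the string.
The match spans [0:4] → 'wwwf'.

(0, 4)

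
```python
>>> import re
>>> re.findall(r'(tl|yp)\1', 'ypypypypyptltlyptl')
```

A backreference is literal: `\1` must see the identical characters the first group matched.
One capturing group, so `findall` returns just the captured substring from each match — 3 in all.

['yp', 'yp', 'tl']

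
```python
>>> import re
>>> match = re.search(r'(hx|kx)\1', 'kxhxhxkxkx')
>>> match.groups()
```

The match spans [2:6] → 'hxhx'.
Captured: group 1 = 'hx'.

('hx',)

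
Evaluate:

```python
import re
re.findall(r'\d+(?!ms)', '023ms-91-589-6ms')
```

Because the assertion is negative and zero-width, positions next to the forbidden text are skipped.
Scanning left to right: at [0:2] → '02'; at [6:8] → '91'; at [9:12] → '589'.
With no groups in the pattern, `findall` gives back each whole match — 3 here.

['02', '91', '589']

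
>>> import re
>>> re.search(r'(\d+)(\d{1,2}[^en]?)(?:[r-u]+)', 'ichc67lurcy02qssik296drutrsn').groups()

('6', '7l')

The match spans [4:9] → '67lur'.
Captured: group 1 = '6', group 2 = '7l'.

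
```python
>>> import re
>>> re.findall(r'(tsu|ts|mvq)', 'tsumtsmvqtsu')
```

['tsu', 'ts', 'mvq', 'tsu']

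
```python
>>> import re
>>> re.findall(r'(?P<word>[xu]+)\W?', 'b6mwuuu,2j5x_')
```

`findall` collects group 1 from each match (2 total).

['uuu', 'x']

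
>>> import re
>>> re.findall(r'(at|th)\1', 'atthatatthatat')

['at', 'at']

The backreference `\1` re-matches whatever the first group consumed, character for character.
With a single group, `findall` returns only what that group captured — 2 items.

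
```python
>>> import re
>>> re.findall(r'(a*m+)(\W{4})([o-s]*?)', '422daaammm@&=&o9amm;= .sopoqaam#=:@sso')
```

With the lazy modifier that quantifier settles for the fewest repetitions that let the rest of the pattern succeed (the atoms after it are unaffected and can still be greedy).
3 groups means each result is a tuple of 3 captured strings — 3 here.

[('aaammm', '@&=&', ''), ('amm', ';= .', ''), ('aam', '#=:@', '')]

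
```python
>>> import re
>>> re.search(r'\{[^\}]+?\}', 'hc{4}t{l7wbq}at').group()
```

The match spans [2:5] → '{4}'.

'{4}'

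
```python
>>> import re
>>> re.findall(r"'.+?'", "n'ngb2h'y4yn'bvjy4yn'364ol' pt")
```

["'ngb2h'", "'bvjy4yn'"]

The `?` after the quantifier makes it lazy — it takes as little as possible before letting the rest of the pattern try.
No capturing groups, so `findall` returns the 2 full match strings.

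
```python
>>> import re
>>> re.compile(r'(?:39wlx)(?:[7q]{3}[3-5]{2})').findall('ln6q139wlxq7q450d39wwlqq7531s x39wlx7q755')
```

Pattern: the literal '39', then the literal 'wlx' (non-capturing group); then exactly 3 of one of [7q], then exactly 2 of a character in [3-5] (non-capturing group).
Scanning left to right: at [5:15] → '39wlxq7q45'; at [31:41] → '39wlx7q755'.
Since nothing is captured, `findall` lists the 2 matched substrings directly.

['39wlxq7q45', '39wlx7q755']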